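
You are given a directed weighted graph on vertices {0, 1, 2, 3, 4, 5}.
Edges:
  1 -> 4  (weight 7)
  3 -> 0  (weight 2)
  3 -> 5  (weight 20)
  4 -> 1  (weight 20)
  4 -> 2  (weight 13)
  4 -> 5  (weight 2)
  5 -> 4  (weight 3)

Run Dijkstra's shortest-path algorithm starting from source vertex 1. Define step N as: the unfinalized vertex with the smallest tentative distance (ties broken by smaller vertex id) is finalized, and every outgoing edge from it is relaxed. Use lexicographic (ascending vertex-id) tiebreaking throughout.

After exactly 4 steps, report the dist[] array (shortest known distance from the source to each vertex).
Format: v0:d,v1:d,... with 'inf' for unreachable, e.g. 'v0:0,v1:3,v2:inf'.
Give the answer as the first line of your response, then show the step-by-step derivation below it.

v0:inf,v1:0,v2:20,v3:inf,v4:7,v5:9

step 1: dist = v0:inf,v1:0,v2:inf,v3:inf,v4:7,v5:inf
step 2: dist = v0:inf,v1:0,v2:20,v3:inf,v4:7,v5:9
step 3: dist = v0:inf,v1:0,v2:20,v3:inf,v4:7,v5:9
step 4: dist = v0:inf,v1:0,v2:20,v3:inf,v4:7,v5:9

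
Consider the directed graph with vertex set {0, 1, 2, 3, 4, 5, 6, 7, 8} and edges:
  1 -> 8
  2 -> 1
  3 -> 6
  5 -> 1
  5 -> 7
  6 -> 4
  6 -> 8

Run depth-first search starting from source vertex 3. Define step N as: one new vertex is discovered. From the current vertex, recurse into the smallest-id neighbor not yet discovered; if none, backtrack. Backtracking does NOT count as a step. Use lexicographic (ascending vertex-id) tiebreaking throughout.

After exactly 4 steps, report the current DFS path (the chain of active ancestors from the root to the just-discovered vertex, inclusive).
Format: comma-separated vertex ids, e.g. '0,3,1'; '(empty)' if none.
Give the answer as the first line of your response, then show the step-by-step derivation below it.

3,6,8

step 1: discover 3; path=3; order=3
step 2: discover 6; path=3>6; order=3,6
step 3: discover 4; path=3>6>4; order=3,6,4
step 4: discover 8; path=3>6>8; order=3,6,4,8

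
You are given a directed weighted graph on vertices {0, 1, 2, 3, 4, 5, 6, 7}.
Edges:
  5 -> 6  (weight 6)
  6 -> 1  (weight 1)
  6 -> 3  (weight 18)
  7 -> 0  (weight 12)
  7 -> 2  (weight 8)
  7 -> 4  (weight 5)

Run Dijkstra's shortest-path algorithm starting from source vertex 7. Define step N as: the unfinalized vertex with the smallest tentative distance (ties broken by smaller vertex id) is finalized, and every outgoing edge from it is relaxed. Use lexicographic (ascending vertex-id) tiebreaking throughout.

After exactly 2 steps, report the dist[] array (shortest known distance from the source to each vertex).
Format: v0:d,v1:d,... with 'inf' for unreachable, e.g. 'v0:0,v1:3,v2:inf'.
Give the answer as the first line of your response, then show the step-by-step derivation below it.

v0:12,v1:inf,v2:8,v3:inf,v4:5,v5:inf,v6:inf,v7:0

step 1: dist = v0:12,v1:inf,v2:8,v3:inf,v4:5,v5:inf,v6:inf,v7:0
step 2: dist = v0:12,v1:inf,v2:8,v3:inf,v4:5,v5:inf,v6:inf,v7:0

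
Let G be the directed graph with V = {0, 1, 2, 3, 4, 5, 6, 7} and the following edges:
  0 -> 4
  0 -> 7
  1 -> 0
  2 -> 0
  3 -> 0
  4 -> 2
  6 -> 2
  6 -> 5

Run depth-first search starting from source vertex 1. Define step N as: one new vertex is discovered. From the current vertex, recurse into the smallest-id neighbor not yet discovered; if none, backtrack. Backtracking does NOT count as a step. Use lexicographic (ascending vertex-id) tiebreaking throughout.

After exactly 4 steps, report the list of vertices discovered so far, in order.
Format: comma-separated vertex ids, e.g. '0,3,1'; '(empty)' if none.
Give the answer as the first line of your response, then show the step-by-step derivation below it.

1,0,4,2

step 1: discover 1; path=1; order=1
step 2: discover 0; path=1>0; order=1,0
step 3: discover 4; path=1>0>4; order=1,0,4
step 4: discover 2; path=1>0>4>2; order=1,0,4,2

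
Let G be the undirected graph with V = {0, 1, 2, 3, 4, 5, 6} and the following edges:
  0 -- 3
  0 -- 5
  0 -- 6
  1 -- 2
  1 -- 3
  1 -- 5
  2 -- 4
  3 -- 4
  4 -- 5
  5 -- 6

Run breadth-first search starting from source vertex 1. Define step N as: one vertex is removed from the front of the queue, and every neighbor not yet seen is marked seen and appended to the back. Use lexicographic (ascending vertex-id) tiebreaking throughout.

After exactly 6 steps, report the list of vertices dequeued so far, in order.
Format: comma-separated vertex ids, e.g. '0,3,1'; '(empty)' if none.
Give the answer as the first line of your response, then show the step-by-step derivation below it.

1,2,3,5,4,0

step 1: dequeue 1; queue=[2,3,5]; order=1
step 2: dequeue 2; queue=[3,5,4]; order=1,2
step 3: dequeue 3; queue=[5,4,0]; order=1,2,3
step 4: dequeue 5; queue=[4,0,6]; order=1,2,3,5
step 5: dequeue 4; queue=[0,6]; order=1,2,3,5,4
step 6: dequeue 0; queue=[6]; order=1,2,3,5,4,0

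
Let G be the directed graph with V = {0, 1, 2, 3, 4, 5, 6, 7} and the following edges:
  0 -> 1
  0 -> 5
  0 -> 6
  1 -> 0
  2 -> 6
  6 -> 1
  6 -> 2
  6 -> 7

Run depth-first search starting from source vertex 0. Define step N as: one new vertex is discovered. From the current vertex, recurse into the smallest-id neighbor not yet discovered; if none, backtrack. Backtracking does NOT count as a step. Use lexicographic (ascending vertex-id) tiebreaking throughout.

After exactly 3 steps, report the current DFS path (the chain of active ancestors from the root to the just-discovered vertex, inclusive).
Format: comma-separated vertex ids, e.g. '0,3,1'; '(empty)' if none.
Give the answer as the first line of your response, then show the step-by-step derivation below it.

0,5

step 1: discover 0; path=0; order=0
step 2: discover 1; path=0>1; order=0,1
step 3: discover 5; path=0>5; order=0,1,5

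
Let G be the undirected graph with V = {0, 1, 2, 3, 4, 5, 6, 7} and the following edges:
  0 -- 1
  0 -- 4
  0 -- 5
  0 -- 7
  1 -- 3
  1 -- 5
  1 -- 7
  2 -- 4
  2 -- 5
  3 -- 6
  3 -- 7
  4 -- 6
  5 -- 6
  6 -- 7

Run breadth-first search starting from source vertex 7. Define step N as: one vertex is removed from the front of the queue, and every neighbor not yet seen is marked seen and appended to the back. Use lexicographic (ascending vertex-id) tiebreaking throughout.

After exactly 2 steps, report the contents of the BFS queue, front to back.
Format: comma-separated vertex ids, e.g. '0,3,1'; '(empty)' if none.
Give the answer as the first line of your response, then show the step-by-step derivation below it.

1,3,6,4,5

step 1: dequeue 7; queue=[0,1,3,6]; order=7
step 2: dequeue 0; queue=[1,3,6,4,5]; order=7,0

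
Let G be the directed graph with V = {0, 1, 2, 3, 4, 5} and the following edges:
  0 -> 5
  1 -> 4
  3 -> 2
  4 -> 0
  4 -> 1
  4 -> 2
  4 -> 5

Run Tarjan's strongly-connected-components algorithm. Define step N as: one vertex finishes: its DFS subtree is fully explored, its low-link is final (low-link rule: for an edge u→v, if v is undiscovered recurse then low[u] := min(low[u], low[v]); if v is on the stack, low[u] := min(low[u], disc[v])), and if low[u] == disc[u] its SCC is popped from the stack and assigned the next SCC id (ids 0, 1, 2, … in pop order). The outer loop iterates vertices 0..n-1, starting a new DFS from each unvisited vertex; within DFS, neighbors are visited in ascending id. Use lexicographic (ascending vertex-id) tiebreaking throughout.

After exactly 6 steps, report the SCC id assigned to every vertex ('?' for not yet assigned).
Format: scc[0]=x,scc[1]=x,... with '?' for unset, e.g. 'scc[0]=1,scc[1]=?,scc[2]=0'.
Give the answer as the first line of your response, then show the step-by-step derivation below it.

scc[0]=1,scc[1]=3,scc[2]=2,scc[3]=4,scc[4]=3,scc[5]=0

step 1: low=(low[0]=0,low[1]=?,low[2]=?,low[3]=?,low[4]=?,low[5]=1); scc=(scc[0]=?,scc[1]=?,scc[2]=?,scc[3]=?,scc[4]=?,scc[5]=0)
step 2: low=(low[0]=0,low[1]=?,low[2]=?,low[3]=?,low[4]=?,low[5]=1); scc=(scc[0]=1,scc[1]=?,scc[2]=?,scc[3]=?,scc[4]=?,scc[5]=0)
step 3: low=(low[0]=0,low[1]=2,low[2]=4,low[3]=?,low[4]=2,low[5]=1); scc=(scc[0]=1,scc[1]=?,scc[2]=2,scc[3]=?,scc[4]=?,scc[5]=0)
step 4: low=(low[0]=0,low[1]=2,low[2]=4,low[3]=?,low[4]=2,low[5]=1); scc=(scc[0]=1,scc[1]=?,scc[2]=2,scc[3]=?,scc[4]=?,scc[5]=0)
step 5: low=(low[0]=0,low[1]=2,low[2]=4,low[3]=?,low[4]=2,low[5]=1); scc=(scc[0]=1,scc[1]=3,scc[2]=2,scc[3]=?,scc[4]=3,scc[5]=0)
step 6: low=(low[0]=0,low[1]=2,low[2]=4,low[3]=5,low[4]=2,low[5]=1); scc=(scc[0]=1,scc[1]=3,scc[2]=2,scc[3]=4,scc[4]=3,scc[5]=0)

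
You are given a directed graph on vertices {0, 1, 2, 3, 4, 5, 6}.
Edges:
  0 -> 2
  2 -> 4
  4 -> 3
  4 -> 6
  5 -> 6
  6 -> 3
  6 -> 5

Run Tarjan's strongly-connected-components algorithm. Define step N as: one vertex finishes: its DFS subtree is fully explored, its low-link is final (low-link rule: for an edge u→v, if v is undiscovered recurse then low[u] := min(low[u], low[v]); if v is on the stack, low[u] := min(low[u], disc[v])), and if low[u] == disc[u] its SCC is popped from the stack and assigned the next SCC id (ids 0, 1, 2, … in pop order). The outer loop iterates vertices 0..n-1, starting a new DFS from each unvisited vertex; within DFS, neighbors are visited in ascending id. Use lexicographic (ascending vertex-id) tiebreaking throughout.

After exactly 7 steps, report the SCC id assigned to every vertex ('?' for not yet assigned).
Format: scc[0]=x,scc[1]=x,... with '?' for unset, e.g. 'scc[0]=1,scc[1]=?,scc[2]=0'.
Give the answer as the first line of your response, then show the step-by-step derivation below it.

scc[0]=4,scc[1]=5,scc[2]=3,scc[3]=0,scc[4]=2,scc[5]=1,scc[6]=1

step 1: low=(low[0]=0,low[1]=?,low[2]=1,low[3]=3,low[4]=2,low[5]=?,low[6]=?); scc=(scc[0]=?,scc[1]=?,scc[2]=?,scc[3]=0,scc[4]=?,scc[5]=?,scc[6]=?)
step 2: low=(low[0]=0,low[1]=?,low[2]=1,low[3]=3,low[4]=2,low[5]=4,low[6]=4); scc=(scc[0]=?,scc[1]=?,scc[2]=?,scc[3]=0,scc[4]=?,scc[5]=?,scc[6]=?)
step 3: low=(low[0]=0,low[1]=?,low[2]=1,low[3]=3,low[4]=2,low[5]=4,low[6]=4); scc=(scc[0]=?,scc[1]=?,scc[2]=?,scc[3]=0,scc[4]=?,scc[5]=1,scc[6]=1)
step 4: low=(low[0]=0,low[1]=?,low[2]=1,low[3]=3,low[4]=2,low[5]=4,low[6]=4); scc=(scc[0]=?,scc[1]=?,scc[2]=?,scc[3]=0,scc[4]=2,scc[5]=1,scc[6]=1)
step 5: low=(low[0]=0,low[1]=?,low[2]=1,low[3]=3,low[4]=2,low[5]=4,low[6]=4); scc=(scc[0]=?,scc[1]=?,scc[2]=3,scc[3]=0,scc[4]=2,scc[5]=1,scc[6]=1)
step 6: low=(low[0]=0,low[1]=?,low[2]=1,low[3]=3,low[4]=2,low[5]=4,low[6]=4); scc=(scc[0]=4,scc[1]=?,scc[2]=3,scc[3]=0,scc[4]=2,scc[5]=1,scc[6]=1)
step 7: low=(low[0]=0,low[1]=6,low[2]=1,low[3]=3,low[4]=2,low[5]=4,low[6]=4); scc=(scc[0]=4,scc[1]=5,scc[2]=3,scc[3]=0,scc[4]=2,scc[5]=1,scc[6]=1)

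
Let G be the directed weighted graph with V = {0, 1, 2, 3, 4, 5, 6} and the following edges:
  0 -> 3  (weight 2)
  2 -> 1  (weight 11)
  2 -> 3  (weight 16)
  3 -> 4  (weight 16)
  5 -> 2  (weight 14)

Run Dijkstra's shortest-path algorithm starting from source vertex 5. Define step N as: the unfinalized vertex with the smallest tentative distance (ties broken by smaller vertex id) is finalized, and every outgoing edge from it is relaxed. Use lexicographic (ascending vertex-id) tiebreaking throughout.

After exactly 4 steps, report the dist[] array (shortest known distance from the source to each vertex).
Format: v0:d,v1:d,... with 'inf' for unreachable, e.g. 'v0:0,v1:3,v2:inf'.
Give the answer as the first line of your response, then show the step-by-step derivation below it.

v0:inf,v1:25,v2:14,v3:30,v4:46,v5:0,v6:inf

step 1: dist = v0:inf,v1:inf,v2:14,v3:inf,v4:inf,v5:0,v6:inf
step 2: dist = v0:inf,v1:25,v2:14,v3:30,v4:inf,v5:0,v6:inf
step 3: dist = v0:inf,v1:25,v2:14,v3:30,v4:inf,v5:0,v6:inf
step 4: dist = v0:inf,v1:25,v2:14,v3:30,v4:46,v5:0,v6:inf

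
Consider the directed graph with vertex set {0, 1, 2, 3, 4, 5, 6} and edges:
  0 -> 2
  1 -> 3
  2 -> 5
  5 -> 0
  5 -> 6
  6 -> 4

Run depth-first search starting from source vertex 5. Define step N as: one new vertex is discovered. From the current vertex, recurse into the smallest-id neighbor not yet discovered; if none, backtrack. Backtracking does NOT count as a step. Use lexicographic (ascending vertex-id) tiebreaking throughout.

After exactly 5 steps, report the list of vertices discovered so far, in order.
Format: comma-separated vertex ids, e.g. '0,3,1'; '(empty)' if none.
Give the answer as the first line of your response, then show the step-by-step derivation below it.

5,0,2,6,4

step 1: discover 5; path=5; order=5
step 2: discover 0; path=5>0; order=5,0
step 3: discover 2; path=5>0>2; order=5,0,2
step 4: discover 6; path=5>6; order=5,0,2,6
step 5: discover 4; path=5>6>4; order=5,0,2,6,4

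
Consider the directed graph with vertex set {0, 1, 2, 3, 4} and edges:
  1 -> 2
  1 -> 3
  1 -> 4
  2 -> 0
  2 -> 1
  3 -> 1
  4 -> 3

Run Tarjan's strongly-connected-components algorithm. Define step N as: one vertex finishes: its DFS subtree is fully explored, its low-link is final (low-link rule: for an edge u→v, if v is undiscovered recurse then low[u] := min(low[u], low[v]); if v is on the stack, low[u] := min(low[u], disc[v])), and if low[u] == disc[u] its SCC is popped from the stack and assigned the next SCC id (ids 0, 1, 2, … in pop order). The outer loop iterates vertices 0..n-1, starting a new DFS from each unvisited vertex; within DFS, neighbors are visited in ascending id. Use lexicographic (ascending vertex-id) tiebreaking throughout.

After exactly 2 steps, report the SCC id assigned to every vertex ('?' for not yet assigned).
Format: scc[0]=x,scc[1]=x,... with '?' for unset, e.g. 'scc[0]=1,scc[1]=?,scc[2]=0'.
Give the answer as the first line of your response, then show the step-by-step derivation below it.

scc[0]=0,scc[1]=?,scc[2]=?,scc[3]=?,scc[4]=?

step 1: low=(low[0]=0,low[1]=?,low[2]=?,low[3]=?,low[4]=?); scc=(scc[0]=0,scc[1]=?,scc[2]=?,scc[3]=?,scc[4]=?)
step 2: low=(low[0]=0,low[1]=1,low[2]=1,low[3]=?,low[4]=?); scc=(scc[0]=0,scc[1]=?,scc[2]=?,scc[3]=?,scc[4]=?)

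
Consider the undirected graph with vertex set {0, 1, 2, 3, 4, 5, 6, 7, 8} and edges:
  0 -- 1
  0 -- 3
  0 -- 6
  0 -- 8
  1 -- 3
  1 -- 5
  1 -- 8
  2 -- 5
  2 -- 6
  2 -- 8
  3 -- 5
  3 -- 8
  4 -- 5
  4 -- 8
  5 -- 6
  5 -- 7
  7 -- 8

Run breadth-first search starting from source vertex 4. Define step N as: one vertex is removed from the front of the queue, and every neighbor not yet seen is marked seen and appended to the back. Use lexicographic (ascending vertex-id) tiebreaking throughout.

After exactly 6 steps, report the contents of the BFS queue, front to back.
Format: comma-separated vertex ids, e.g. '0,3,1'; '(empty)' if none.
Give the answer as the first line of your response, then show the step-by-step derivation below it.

6,7,0

step 1: dequeue 4; queue=[5,8]; order=4
step 2: dequeue 5; queue=[8,1,2,3,6,7]; order=4,5
step 3: dequeue 8; queue=[1,2,3,6,7,0]; order=4,5,8
step 4: dequeue 1; queue=[2,3,6,7,0]; order=4,5,8,1
step 5: dequeue 2; queue=[3,6,7,0]; order=4,5,8,1,2
step 6: dequeue 3; queue=[6,7,0]; order=4,5,8,1,2,3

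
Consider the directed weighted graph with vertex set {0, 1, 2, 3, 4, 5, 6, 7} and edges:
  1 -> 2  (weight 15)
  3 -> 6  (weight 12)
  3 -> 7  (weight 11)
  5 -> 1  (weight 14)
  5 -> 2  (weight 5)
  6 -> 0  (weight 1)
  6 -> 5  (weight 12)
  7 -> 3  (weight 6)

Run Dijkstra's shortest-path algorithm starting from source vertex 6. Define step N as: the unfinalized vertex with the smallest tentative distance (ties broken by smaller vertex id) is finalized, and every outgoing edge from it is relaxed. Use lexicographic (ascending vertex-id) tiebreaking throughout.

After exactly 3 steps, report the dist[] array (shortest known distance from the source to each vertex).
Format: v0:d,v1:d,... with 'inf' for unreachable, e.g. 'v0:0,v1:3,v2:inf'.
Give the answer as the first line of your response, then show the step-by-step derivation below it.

v0:1,v1:26,v2:17,v3:inf,v4:inf,v5:12,v6:0,v7:inf

step 1: dist = v0:1,v1:inf,v2:inf,v3:inf,v4:inf,v5:12,v6:0,v7:inf
step 2: dist = v0:1,v1:inf,v2:inf,v3:inf,v4:inf,v5:12,v6:0,v7:inf
step 3: dist = v0:1,v1:26,v2:17,v3:inf,v4:inf,v5:12,v6:0,v7:inf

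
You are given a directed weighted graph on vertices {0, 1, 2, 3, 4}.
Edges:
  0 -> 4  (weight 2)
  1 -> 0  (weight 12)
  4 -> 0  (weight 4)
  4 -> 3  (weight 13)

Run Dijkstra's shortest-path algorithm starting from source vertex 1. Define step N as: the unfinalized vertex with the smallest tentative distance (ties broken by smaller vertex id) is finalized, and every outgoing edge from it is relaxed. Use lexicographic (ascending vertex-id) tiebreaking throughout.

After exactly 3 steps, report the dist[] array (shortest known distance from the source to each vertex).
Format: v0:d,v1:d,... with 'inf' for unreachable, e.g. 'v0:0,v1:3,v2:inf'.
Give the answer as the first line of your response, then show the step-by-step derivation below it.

v0:12,v1:0,v2:inf,v3:27,v4:14

step 1: dist = v0:12,v1:0,v2:inf,v3:inf,v4:inf
step 2: dist = v0:12,v1:0,v2:inf,v3:inf,v4:14
step 3: dist = v0:12,v1:0,v2:inf,v3:27,v4:14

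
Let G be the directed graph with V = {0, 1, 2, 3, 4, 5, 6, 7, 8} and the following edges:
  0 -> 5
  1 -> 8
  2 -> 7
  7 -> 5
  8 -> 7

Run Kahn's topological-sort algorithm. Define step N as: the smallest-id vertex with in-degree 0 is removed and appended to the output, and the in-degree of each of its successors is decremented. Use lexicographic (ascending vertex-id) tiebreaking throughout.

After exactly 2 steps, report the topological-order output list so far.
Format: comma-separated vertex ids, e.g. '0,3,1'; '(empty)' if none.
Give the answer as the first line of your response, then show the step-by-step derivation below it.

0,1

step 1: output 0; order=[0]; indeg=(0,0,0,0,0,1,0,2,1)
step 2: output 1; order=[0,1]; indeg=(0,0,0,0,0,1,0,2,0)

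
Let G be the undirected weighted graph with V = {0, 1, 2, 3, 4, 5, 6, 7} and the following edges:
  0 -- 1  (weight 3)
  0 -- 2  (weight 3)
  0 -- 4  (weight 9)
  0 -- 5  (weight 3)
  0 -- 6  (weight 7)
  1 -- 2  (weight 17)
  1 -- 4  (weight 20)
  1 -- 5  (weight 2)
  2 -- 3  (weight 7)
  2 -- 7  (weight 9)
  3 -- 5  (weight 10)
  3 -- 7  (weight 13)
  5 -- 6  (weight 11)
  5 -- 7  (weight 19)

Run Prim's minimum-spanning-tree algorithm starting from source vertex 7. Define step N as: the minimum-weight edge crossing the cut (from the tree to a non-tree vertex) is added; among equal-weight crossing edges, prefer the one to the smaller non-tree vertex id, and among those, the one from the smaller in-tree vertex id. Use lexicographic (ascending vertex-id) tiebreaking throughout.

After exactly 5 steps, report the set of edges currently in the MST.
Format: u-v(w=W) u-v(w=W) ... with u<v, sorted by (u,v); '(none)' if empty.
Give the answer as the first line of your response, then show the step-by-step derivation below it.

0-1(w=3) 0-2(w=3) 1-5(w=2) 2-3(w=7) 2-7(w=9)

step 1: add edge 2-7 (w=9); MST = {2-7(w=9)}
step 2: add edge 0-2 (w=3); MST = {0-2(w=3) 2-7(w=9)}
step 3: add edge 0-1 (w=3); MST = {0-1(w=3) 0-2(w=3) 2-7(w=9)}
step 4: add edge 1-5 (w=2); MST = {0-1(w=3) 0-2(w=3) 1-5(w=2) 2-7(w=9)}
step 5: add edge 2-3 (w=7); MST = {0-1(w=3) 0-2(w=3) 1-5(w=2) 2-3(w=7) 2-7(w=9)}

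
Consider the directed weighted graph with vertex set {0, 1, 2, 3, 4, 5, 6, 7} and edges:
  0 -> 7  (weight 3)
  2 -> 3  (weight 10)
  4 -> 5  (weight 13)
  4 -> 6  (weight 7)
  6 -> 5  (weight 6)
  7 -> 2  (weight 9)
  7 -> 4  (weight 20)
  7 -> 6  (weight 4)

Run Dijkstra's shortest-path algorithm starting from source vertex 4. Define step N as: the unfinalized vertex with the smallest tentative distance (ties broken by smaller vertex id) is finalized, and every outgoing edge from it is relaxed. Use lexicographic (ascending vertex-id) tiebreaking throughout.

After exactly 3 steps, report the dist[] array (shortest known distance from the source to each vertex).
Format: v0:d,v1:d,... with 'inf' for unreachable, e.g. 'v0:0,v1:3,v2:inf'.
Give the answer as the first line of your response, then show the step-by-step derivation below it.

v0:inf,v1:inf,v2:inf,v3:inf,v4:0,v5:13,v6:7,v7:inf

step 1: dist = v0:inf,v1:inf,v2:inf,v3:inf,v4:0,v5:13,v6:7,v7:inf
step 2: dist = v0:inf,v1:inf,v2:inf,v3:inf,v4:0,v5:13,v6:7,v7:inf
step 3: dist = v0:inf,v1:inf,v2:inf,v3:inf,v4:0,v5:13,v6:7,v7:inf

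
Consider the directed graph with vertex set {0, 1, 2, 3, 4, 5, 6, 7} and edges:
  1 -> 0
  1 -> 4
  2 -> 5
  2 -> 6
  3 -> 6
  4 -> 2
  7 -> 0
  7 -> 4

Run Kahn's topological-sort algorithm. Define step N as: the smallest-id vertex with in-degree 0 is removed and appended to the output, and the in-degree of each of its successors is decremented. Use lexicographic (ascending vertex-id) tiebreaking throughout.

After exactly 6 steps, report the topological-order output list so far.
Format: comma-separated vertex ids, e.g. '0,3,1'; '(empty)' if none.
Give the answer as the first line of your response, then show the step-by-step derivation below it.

1,3,7,0,4,2

step 1: output 1; order=[1]; indeg=(1,0,1,0,1,1,2,0)
step 2: output 3; order=[1,3]; indeg=(1,0,1,0,1,1,1,0)
step 3: output 7; order=[1,3,7]; indeg=(0,0,1,0,0,1,1,0)
step 4: output 0; order=[1,3,7,0]; indeg=(0,0,1,0,0,1,1,0)
step 5: output 4; order=[1,3,7,0,4]; indeg=(0,0,0,0,0,1,1,0)
step 6: output 2; order=[1,3,7,0,4,2]; indeg=(0,0,0,0,0,0,0,0)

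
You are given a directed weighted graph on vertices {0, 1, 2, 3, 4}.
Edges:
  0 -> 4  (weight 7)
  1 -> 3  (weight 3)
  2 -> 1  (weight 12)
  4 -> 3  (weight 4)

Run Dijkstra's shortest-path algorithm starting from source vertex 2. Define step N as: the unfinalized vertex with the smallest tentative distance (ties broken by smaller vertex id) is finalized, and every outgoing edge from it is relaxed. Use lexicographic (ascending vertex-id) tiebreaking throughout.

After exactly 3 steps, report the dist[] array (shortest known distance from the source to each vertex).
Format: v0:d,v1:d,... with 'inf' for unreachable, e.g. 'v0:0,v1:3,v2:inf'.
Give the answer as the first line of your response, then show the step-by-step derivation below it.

v0:inf,v1:12,v2:0,v3:15,v4:inf

step 1: dist = v0:inf,v1:12,v2:0,v3:inf,v4:inf
step 2: dist = v0:inf,v1:12,v2:0,v3:15,v4:inf
step 3: dist = v0:inf,v1:12,v2:0,v3:15,v4:inf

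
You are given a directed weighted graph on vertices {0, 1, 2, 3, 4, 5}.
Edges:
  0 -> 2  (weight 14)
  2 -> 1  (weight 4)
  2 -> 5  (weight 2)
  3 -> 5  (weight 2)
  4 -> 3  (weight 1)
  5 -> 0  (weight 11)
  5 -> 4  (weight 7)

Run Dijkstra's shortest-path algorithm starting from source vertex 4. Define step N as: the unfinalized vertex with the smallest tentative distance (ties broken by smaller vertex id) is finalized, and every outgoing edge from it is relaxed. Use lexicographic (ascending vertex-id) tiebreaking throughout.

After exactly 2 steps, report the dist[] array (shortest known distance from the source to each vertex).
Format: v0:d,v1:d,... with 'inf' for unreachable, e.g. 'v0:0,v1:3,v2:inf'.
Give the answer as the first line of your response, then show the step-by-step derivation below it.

v0:inf,v1:inf,v2:inf,v3:1,v4:0,v5:3

step 1: dist = v0:inf,v1:inf,v2:inf,v3:1,v4:0,v5:inf
step 2: dist = v0:inf,v1:inf,v2:inf,v3:1,v4:0,v5:3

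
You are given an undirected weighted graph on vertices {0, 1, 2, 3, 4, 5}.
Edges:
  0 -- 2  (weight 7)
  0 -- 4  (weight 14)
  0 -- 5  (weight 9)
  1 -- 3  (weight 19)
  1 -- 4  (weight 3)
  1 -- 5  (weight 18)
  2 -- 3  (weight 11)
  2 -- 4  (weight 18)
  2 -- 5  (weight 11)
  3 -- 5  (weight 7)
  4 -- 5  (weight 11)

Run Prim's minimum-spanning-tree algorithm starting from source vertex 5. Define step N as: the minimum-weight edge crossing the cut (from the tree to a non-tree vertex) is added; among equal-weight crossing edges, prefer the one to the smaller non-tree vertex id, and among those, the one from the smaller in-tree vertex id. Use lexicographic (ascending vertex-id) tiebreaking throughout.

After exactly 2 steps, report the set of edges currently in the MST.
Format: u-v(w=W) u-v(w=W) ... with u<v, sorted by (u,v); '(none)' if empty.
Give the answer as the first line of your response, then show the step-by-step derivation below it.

0-5(w=9) 3-5(w=7)

step 1: add edge 3-5 (w=7); MST = {3-5(w=7)}
step 2: add edge 0-5 (w=9); MST = {0-5(w=9) 3-5(w=7)}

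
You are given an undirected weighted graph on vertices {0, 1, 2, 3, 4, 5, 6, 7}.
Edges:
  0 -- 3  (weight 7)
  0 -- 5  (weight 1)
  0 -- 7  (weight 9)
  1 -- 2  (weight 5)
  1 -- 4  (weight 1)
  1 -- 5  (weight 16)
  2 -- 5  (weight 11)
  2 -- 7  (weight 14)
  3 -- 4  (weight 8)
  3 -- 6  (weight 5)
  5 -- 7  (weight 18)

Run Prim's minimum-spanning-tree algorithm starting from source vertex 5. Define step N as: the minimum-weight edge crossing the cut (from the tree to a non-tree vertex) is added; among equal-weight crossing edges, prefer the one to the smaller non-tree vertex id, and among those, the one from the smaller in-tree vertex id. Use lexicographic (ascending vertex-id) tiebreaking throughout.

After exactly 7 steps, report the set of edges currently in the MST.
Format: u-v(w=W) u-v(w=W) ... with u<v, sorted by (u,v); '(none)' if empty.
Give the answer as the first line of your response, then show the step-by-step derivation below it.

0-3(w=7) 0-5(w=1) 0-7(w=9) 1-2(w=5) 1-4(w=1) 3-4(w=8) 3-6(w=5)

step 1: add edge 0-5 (w=1); MST = {0-5(w=1)}
step 2: add edge 0-3 (w=7); MST = {0-3(w=7) 0-5(w=1)}
step 3: add edge 3-6 (w=5); MST = {0-3(w=7) 0-5(w=1) 3-6(w=5)}
step 4: add edge 3-4 (w=8); MST = {0-3(w=7) 0-5(w=1) 3-4(w=8) 3-6(w=5)}
step 5: add edge 1-4 (w=1); MST = {0-3(w=7) 0-5(w=1) 1-4(w=1) 3-4(w=8) 3-6(w=5)}
step 6: add edge 1-2 (w=5); MST = {0-3(w=7) 0-5(w=1) 1-2(w=5) 1-4(w=1) 3-4(w=8) 3-6(w=5)}
step 7: add edge 0-7 (w=9); MST = {0-3(w=7) 0-5(w=1) 0-7(w=9) 1-2(w=5) 1-4(w=1) 3-4(w=8) 3-6(w=5)}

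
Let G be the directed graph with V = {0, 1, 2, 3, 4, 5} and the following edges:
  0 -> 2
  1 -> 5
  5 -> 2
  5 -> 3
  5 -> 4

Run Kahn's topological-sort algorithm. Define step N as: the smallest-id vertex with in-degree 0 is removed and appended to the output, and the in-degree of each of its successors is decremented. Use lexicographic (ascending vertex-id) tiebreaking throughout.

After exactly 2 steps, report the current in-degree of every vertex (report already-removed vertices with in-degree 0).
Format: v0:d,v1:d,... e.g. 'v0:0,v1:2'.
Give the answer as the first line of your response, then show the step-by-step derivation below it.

v0:0,v1:0,v2:1,v3:1,v4:1,v5:0

step 1: output 0; order=[0]; indeg=(0,0,1,1,1,1)
step 2: output 1; order=[0,1]; indeg=(0,0,1,1,1,0)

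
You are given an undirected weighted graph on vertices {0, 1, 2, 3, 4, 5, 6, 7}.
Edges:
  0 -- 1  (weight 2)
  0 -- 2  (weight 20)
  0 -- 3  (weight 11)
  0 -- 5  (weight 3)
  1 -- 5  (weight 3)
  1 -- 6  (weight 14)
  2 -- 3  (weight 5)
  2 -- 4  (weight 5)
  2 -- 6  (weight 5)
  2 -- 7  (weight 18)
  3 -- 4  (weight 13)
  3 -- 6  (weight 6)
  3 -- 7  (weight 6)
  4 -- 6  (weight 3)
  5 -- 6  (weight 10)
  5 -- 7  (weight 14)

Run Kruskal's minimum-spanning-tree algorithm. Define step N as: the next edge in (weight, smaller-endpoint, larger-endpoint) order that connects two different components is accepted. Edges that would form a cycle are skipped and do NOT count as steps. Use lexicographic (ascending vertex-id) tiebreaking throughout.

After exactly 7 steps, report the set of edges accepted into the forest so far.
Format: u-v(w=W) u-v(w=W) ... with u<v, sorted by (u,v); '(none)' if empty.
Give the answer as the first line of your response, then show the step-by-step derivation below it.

0-1(w=2) 0-5(w=3) 2-3(w=5) 2-4(w=5) 3-7(w=6) 4-6(w=3) 5-6(w=10)

step 1: add edge 0-1 (w=2); MST = {0-1(w=2)}
step 2: add edge 0-5 (w=3); MST = {0-1(w=2) 0-5(w=3)}
step 3: add edge 4-6 (w=3); MST = {0-1(w=2) 0-5(w=3) 4-6(w=3)}
step 4: add edge 2-3 (w=5); MST = {0-1(w=2) 0-5(w=3) 2-3(w=5) 4-6(w=3)}
step 5: add edge 2-4 (w=5); MST = {0-1(w=2) 0-5(w=3) 2-3(w=5) 2-4(w=5) 4-6(w=3)}
step 6: add edge 3-7 (w=6); MST = {0-1(w=2) 0-5(w=3) 2-3(w=5) 2-4(w=5) 3-7(w=6) 4-6(w=3)}
step 7: add edge 5-6 (w=10); MST = {0-1(w=2) 0-5(w=3) 2-3(w=5) 2-4(w=5) 3-7(w=6) 4-6(w=3) 5-6(w=10)}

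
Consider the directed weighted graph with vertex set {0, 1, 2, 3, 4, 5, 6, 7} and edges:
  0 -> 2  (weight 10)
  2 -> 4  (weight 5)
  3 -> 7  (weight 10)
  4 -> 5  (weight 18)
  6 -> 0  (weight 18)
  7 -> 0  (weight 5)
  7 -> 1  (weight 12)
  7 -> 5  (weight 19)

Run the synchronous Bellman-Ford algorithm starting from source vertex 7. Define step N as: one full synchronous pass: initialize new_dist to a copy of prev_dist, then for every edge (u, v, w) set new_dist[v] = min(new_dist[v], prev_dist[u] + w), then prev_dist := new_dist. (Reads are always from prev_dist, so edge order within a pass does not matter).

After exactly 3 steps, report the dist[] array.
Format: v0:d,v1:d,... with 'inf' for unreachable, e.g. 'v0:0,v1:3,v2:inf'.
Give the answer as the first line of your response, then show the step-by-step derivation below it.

v0:5,v1:12,v2:15,v3:inf,v4:20,v5:19,v6:inf,v7:0

step 1: dist = v0:5,v1:12,v2:inf,v3:inf,v4:inf,v5:19,v6:inf,v7:0
step 2: dist = v0:5,v1:12,v2:15,v3:inf,v4:inf,v5:19,v6:inf,v7:0
step 3: dist = v0:5,v1:12,v2:15,v3:inf,v4:20,v5:19,v6:inf,v7:0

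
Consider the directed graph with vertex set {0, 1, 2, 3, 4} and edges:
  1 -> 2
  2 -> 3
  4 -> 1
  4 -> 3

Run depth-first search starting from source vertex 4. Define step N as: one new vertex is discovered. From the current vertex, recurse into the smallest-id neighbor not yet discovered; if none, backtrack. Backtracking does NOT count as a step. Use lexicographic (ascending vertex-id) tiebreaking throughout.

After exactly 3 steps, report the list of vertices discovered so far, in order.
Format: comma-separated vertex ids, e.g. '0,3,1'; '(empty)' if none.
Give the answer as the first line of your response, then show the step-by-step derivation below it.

4,1,2

step 1: discover 4; path=4; order=4
step 2: discover 1; path=4>1; order=4,1
step 3: discover 2; path=4>1>2; order=4,1,2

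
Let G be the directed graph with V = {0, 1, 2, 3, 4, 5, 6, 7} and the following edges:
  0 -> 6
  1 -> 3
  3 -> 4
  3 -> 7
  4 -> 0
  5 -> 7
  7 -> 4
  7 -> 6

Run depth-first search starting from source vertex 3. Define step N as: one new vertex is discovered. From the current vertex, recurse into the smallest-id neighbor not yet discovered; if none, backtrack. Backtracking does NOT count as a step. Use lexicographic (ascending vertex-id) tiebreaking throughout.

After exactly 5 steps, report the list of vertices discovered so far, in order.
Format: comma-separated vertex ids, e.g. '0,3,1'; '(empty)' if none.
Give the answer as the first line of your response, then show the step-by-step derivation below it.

3,4,0,6,7

step 1: discover 3; path=3; order=3
step 2: discover 4; path=3>4; order=3,4
step 3: discover 0; path=3>4>0; order=3,4,0
step 4: discover 6; path=3>4>0>6; order=3,4,0,6
step 5: discover 7; path=3>7; order=3,4,0,6,7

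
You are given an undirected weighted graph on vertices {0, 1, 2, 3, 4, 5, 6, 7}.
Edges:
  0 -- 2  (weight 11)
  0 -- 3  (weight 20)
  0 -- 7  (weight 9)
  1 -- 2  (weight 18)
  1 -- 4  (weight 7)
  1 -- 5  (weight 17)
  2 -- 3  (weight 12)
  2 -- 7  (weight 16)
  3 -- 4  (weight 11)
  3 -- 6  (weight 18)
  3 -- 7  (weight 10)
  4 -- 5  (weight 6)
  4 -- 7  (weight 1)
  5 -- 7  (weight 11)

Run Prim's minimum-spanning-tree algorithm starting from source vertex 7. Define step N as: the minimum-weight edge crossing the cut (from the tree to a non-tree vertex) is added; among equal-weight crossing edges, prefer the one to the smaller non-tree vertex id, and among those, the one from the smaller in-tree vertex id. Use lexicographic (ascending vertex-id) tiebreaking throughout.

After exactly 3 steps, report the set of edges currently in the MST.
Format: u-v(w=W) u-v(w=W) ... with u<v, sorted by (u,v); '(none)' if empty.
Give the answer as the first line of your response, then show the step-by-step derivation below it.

1-4(w=7) 4-5(w=6) 4-7(w=1)

step 1: add edge 4-7 (w=1); MST = {4-7(w=1)}
step 2: add edge 4-5 (w=6); MST = {4-5(w=6) 4-7(w=1)}
step 3: add edge 1-4 (w=7); MST = {1-4(w=7) 4-5(w=6) 4-7(w=1)}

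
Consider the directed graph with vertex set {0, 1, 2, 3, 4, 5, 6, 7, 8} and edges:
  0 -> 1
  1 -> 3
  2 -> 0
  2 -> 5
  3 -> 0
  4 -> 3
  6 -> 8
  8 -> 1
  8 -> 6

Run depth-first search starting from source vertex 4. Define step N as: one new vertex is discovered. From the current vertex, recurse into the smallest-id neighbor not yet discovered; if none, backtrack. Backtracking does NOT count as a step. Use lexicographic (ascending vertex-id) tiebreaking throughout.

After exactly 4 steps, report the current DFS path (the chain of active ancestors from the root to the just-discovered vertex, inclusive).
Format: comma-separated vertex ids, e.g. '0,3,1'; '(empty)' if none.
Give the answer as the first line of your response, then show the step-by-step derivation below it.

4,3,0,1

step 1: discover 4; path=4; order=4
step 2: discover 3; path=4>3; order=4,3
step 3: discover 0; path=4>3>0; order=4,3,0
step 4: discover 1; path=4>3>0>1; order=4,3,0,1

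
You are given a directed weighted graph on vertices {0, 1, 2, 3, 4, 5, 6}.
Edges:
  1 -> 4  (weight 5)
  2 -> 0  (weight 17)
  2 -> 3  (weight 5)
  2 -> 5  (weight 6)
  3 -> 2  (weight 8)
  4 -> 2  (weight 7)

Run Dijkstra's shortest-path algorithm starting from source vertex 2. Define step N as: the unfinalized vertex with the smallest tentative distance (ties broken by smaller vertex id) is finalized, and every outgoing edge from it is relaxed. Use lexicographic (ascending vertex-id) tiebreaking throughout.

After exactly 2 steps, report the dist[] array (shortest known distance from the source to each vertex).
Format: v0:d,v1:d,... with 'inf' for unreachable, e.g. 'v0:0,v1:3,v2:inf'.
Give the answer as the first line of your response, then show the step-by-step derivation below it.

v0:17,v1:inf,v2:0,v3:5,v4:inf,v5:6,v6:inf

step 1: dist = v0:17,v1:inf,v2:0,v3:5,v4:inf,v5:6,v6:inf
step 2: dist = v0:17,v1:inf,v2:0,v3:5,v4:inf,v5:6,v6:inf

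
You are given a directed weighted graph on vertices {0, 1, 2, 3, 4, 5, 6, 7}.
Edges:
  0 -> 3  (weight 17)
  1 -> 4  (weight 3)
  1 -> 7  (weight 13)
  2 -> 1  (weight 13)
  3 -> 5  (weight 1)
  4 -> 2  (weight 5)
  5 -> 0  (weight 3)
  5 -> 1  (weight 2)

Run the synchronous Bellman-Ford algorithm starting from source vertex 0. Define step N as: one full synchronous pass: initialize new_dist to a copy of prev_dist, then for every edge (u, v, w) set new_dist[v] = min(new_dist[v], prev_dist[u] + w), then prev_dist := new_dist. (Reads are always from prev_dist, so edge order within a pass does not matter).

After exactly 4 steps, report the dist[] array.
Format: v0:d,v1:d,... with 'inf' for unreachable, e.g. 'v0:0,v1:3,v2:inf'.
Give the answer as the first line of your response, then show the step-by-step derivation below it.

v0:0,v1:20,v2:inf,v3:17,v4:23,v5:18,v6:inf,v7:33

step 1: dist = v0:0,v1:inf,v2:inf,v3:17,v4:inf,v5:inf,v6:inf,v7:inf
step 2: dist = v0:0,v1:inf,v2:inf,v3:17,v4:inf,v5:18,v6:inf,v7:inf
step 3: dist = v0:0,v1:20,v2:inf,v3:17,v4:inf,v5:18,v6:inf,v7:inf
step 4: dist = v0:0,v1:20,v2:inf,v3:17,v4:23,v5:18,v6:inf,v7:33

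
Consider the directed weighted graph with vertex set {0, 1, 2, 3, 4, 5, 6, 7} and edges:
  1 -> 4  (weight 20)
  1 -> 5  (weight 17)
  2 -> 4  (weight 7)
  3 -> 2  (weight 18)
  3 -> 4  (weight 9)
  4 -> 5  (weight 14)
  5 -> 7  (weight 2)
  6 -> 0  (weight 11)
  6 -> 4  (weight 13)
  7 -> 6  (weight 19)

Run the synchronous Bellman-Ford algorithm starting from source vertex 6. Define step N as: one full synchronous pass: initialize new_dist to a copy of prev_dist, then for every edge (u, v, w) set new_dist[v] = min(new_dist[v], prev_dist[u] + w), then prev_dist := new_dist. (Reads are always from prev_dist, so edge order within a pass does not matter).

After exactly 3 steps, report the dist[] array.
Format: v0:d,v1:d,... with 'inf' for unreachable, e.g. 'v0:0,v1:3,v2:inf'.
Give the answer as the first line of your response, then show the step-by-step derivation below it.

v0:11,v1:inf,v2:inf,v3:inf,v4:13,v5:27,v6:0,v7:29

step 1: dist = v0:11,v1:inf,v2:inf,v3:inf,v4:13,v5:inf,v6:0,v7:inf
step 2: dist = v0:11,v1:inf,v2:inf,v3:inf,v4:13,v5:27,v6:0,v7:inf
step 3: dist = v0:11,v1:inf,v2:inf,v3:inf,v4:13,v5:27,v6:0,v7:29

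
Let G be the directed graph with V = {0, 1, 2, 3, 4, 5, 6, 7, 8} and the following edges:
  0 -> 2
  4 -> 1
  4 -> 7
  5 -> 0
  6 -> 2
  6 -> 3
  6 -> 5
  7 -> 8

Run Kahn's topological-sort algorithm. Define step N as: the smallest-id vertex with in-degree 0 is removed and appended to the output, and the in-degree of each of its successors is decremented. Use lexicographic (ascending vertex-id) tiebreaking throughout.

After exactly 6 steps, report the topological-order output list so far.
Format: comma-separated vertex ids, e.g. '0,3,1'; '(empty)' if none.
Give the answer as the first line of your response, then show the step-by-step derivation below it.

4,1,6,3,5,0

step 1: output 4; order=[4]; indeg=(1,0,2,1,0,1,0,0,1)
step 2: output 1; order=[4,1]; indeg=(1,0,2,1,0,1,0,0,1)
step 3: output 6; order=[4,1,6]; indeg=(1,0,1,0,0,0,0,0,1)
step 4: output 3; order=[4,1,6,3]; indeg=(1,0,1,0,0,0,0,0,1)
step 5: output 5; order=[4,1,6,3,5]; indeg=(0,0,1,0,0,0,0,0,1)
step 6: output 0; order=[4,1,6,3,5,0]; indeg=(0,0,0,0,0,0,0,0,1)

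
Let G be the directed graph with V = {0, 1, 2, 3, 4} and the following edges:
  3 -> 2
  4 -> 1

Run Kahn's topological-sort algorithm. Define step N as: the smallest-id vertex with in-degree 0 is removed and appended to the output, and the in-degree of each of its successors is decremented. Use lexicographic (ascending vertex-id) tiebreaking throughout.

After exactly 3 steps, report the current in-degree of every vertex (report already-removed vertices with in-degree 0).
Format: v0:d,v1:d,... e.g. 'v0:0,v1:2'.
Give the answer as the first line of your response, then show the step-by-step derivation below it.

v0:0,v1:1,v2:0,v3:0,v4:0

step 1: output 0; order=[0]; indeg=(0,1,1,0,0)
step 2: output 3; order=[0,3]; indeg=(0,1,0,0,0)
step 3: output 2; order=[0,3,2]; indeg=(0,1,0,0,0)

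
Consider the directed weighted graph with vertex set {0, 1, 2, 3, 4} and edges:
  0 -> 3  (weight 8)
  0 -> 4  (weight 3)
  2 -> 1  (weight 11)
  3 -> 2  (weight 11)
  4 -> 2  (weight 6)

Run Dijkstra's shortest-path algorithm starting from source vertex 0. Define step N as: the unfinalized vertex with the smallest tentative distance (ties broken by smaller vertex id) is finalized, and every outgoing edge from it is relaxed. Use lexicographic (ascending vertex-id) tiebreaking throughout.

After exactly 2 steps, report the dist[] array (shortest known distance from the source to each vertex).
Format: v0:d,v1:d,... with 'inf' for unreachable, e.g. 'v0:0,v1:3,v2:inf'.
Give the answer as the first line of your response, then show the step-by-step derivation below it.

v0:0,v1:inf,v2:9,v3:8,v4:3

step 1: dist = v0:0,v1:inf,v2:inf,v3:8,v4:3
step 2: dist = v0:0,v1:inf,v2:9,v3:8,v4:3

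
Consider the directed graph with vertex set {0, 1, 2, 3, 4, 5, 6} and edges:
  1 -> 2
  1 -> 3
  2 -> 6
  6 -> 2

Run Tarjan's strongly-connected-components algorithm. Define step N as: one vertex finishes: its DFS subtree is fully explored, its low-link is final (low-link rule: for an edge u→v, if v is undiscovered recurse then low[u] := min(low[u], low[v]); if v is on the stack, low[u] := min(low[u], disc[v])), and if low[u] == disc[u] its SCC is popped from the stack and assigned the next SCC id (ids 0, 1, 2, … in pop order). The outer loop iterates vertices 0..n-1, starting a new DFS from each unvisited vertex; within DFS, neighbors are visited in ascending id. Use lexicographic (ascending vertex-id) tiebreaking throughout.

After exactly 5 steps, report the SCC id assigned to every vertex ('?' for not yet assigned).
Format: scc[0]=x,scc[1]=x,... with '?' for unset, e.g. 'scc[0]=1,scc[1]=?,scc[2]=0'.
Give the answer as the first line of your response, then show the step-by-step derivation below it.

scc[0]=0,scc[1]=3,scc[2]=1,scc[3]=2,scc[4]=?,scc[5]=?,scc[6]=1

step 1: low=(low[0]=0,low[1]=?,low[2]=?,low[3]=?,low[4]=?,low[5]=?,low[6]=?); scc=(scc[0]=0,scc[1]=?,scc[2]=?,scc[3]=?,scc[4]=?,scc[5]=?,scc[6]=?)
step 2: low=(low[0]=0,low[1]=1,low[2]=2,low[3]=?,low[4]=?,low[5]=?,low[6]=2); scc=(scc[0]=0,scc[1]=?,scc[2]=?,scc[3]=?,scc[4]=?,scc[5]=?,scc[6]=?)
step 3: low=(low[0]=0,low[1]=1,low[2]=2,low[3]=?,low[4]=?,low[5]=?,low[6]=2); scc=(scc[0]=0,scc[1]=?,scc[2]=1,scc[3]=?,scc[4]=?,scc[5]=?,scc[6]=1)
step 4: low=(low[0]=0,low[1]=1,low[2]=2,low[3]=4,low[4]=?,low[5]=?,low[6]=2); scc=(scc[0]=0,scc[1]=?,scc[2]=1,scc[3]=2,scc[4]=?,scc[5]=?,scc[6]=1)
step 5: low=(low[0]=0,low[1]=1,low[2]=2,low[3]=4,low[4]=?,low[5]=?,low[6]=2); scc=(scc[0]=0,scc[1]=3,scc[2]=1,scc[3]=2,scc[4]=?,scc[5]=?,scc[6]=1)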